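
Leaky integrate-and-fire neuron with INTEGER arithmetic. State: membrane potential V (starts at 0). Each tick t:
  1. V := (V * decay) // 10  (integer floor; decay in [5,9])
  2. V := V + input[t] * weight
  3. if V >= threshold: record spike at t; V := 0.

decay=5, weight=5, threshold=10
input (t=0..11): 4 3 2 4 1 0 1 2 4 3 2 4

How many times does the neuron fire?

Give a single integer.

Answer: 9

Derivation:
t=0: input=4 -> V=0 FIRE
t=1: input=3 -> V=0 FIRE
t=2: input=2 -> V=0 FIRE
t=3: input=4 -> V=0 FIRE
t=4: input=1 -> V=5
t=5: input=0 -> V=2
t=6: input=1 -> V=6
t=7: input=2 -> V=0 FIRE
t=8: input=4 -> V=0 FIRE
t=9: input=3 -> V=0 FIRE
t=10: input=2 -> V=0 FIRE
t=11: input=4 -> V=0 FIRE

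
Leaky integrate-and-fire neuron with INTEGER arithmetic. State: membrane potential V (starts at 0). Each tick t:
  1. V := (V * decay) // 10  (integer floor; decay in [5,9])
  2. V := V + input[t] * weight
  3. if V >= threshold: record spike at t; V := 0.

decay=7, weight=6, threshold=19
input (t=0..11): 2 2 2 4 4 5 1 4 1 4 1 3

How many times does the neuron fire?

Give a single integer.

t=0: input=2 -> V=12
t=1: input=2 -> V=0 FIRE
t=2: input=2 -> V=12
t=3: input=4 -> V=0 FIRE
t=4: input=4 -> V=0 FIRE
t=5: input=5 -> V=0 FIRE
t=6: input=1 -> V=6
t=7: input=4 -> V=0 FIRE
t=8: input=1 -> V=6
t=9: input=4 -> V=0 FIRE
t=10: input=1 -> V=6
t=11: input=3 -> V=0 FIRE

Answer: 7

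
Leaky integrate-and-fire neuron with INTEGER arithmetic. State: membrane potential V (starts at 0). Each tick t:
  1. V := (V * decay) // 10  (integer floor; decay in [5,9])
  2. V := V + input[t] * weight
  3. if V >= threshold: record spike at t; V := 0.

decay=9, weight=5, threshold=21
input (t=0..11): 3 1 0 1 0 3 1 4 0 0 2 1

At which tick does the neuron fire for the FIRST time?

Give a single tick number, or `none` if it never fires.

t=0: input=3 -> V=15
t=1: input=1 -> V=18
t=2: input=0 -> V=16
t=3: input=1 -> V=19
t=4: input=0 -> V=17
t=5: input=3 -> V=0 FIRE
t=6: input=1 -> V=5
t=7: input=4 -> V=0 FIRE
t=8: input=0 -> V=0
t=9: input=0 -> V=0
t=10: input=2 -> V=10
t=11: input=1 -> V=14

Answer: 5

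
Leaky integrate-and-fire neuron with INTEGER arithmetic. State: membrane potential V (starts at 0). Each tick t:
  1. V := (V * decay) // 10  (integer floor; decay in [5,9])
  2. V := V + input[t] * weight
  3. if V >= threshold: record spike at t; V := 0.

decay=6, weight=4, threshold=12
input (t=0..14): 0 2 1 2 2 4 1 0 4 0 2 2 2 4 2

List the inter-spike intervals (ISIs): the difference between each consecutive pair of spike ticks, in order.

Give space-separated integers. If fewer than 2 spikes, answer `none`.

t=0: input=0 -> V=0
t=1: input=2 -> V=8
t=2: input=1 -> V=8
t=3: input=2 -> V=0 FIRE
t=4: input=2 -> V=8
t=5: input=4 -> V=0 FIRE
t=6: input=1 -> V=4
t=7: input=0 -> V=2
t=8: input=4 -> V=0 FIRE
t=9: input=0 -> V=0
t=10: input=2 -> V=8
t=11: input=2 -> V=0 FIRE
t=12: input=2 -> V=8
t=13: input=4 -> V=0 FIRE
t=14: input=2 -> V=8

Answer: 2 3 3 2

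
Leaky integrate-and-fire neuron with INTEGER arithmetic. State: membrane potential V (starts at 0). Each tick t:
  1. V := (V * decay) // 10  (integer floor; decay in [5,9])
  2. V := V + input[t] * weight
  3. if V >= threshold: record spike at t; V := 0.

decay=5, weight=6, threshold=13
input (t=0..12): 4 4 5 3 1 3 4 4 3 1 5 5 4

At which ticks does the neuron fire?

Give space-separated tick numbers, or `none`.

t=0: input=4 -> V=0 FIRE
t=1: input=4 -> V=0 FIRE
t=2: input=5 -> V=0 FIRE
t=3: input=3 -> V=0 FIRE
t=4: input=1 -> V=6
t=5: input=3 -> V=0 FIRE
t=6: input=4 -> V=0 FIRE
t=7: input=4 -> V=0 FIRE
t=8: input=3 -> V=0 FIRE
t=9: input=1 -> V=6
t=10: input=5 -> V=0 FIRE
t=11: input=5 -> V=0 FIRE
t=12: input=4 -> V=0 FIRE

Answer: 0 1 2 3 5 6 7 8 10 11 12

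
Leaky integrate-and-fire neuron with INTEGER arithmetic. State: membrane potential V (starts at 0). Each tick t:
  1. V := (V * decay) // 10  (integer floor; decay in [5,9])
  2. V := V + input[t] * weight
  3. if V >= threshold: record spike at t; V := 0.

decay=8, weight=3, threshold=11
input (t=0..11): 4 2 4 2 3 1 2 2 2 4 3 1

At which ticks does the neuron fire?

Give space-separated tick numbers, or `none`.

t=0: input=4 -> V=0 FIRE
t=1: input=2 -> V=6
t=2: input=4 -> V=0 FIRE
t=3: input=2 -> V=6
t=4: input=3 -> V=0 FIRE
t=5: input=1 -> V=3
t=6: input=2 -> V=8
t=7: input=2 -> V=0 FIRE
t=8: input=2 -> V=6
t=9: input=4 -> V=0 FIRE
t=10: input=3 -> V=9
t=11: input=1 -> V=10

Answer: 0 2 4 7 9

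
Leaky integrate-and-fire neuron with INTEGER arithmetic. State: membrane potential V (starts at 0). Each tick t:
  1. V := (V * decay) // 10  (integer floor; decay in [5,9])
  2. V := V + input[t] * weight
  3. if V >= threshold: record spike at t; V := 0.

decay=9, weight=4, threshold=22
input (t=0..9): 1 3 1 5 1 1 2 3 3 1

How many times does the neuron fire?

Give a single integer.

t=0: input=1 -> V=4
t=1: input=3 -> V=15
t=2: input=1 -> V=17
t=3: input=5 -> V=0 FIRE
t=4: input=1 -> V=4
t=5: input=1 -> V=7
t=6: input=2 -> V=14
t=7: input=3 -> V=0 FIRE
t=8: input=3 -> V=12
t=9: input=1 -> V=14

Answer: 2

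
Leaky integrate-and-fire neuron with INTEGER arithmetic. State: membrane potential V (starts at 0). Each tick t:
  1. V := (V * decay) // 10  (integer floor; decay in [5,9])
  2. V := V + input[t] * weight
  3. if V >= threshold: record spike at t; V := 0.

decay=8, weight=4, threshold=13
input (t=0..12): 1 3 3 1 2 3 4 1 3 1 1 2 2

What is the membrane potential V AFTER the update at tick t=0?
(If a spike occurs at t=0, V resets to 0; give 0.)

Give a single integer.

Answer: 4

Derivation:
t=0: input=1 -> V=4
t=1: input=3 -> V=0 FIRE
t=2: input=3 -> V=12
t=3: input=1 -> V=0 FIRE
t=4: input=2 -> V=8
t=5: input=3 -> V=0 FIRE
t=6: input=4 -> V=0 FIRE
t=7: input=1 -> V=4
t=8: input=3 -> V=0 FIRE
t=9: input=1 -> V=4
t=10: input=1 -> V=7
t=11: input=2 -> V=0 FIRE
t=12: input=2 -> V=8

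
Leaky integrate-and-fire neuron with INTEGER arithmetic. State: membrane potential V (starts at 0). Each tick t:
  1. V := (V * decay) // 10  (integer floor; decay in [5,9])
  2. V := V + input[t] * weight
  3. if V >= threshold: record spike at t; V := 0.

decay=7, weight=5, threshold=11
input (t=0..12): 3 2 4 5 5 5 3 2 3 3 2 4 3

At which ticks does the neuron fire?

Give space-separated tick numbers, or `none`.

t=0: input=3 -> V=0 FIRE
t=1: input=2 -> V=10
t=2: input=4 -> V=0 FIRE
t=3: input=5 -> V=0 FIRE
t=4: input=5 -> V=0 FIRE
t=5: input=5 -> V=0 FIRE
t=6: input=3 -> V=0 FIRE
t=7: input=2 -> V=10
t=8: input=3 -> V=0 FIRE
t=9: input=3 -> V=0 FIRE
t=10: input=2 -> V=10
t=11: input=4 -> V=0 FIRE
t=12: input=3 -> V=0 FIRE

Answer: 0 2 3 4 5 6 8 9 11 12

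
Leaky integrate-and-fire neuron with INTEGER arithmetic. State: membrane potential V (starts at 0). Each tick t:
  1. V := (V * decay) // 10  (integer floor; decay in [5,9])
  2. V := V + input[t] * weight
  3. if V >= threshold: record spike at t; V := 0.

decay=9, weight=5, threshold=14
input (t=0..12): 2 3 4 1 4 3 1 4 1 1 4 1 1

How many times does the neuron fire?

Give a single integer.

Answer: 6

Derivation:
t=0: input=2 -> V=10
t=1: input=3 -> V=0 FIRE
t=2: input=4 -> V=0 FIRE
t=3: input=1 -> V=5
t=4: input=4 -> V=0 FIRE
t=5: input=3 -> V=0 FIRE
t=6: input=1 -> V=5
t=7: input=4 -> V=0 FIRE
t=8: input=1 -> V=5
t=9: input=1 -> V=9
t=10: input=4 -> V=0 FIRE
t=11: input=1 -> V=5
t=12: input=1 -> V=9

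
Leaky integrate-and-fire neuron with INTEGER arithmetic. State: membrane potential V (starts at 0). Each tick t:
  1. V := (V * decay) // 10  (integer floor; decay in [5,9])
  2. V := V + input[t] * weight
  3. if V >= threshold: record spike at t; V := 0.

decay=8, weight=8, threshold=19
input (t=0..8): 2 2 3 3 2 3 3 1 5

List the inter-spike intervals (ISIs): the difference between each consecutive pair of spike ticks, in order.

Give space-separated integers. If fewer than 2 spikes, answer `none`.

Answer: 1 1 2 1 2

Derivation:
t=0: input=2 -> V=16
t=1: input=2 -> V=0 FIRE
t=2: input=3 -> V=0 FIRE
t=3: input=3 -> V=0 FIRE
t=4: input=2 -> V=16
t=5: input=3 -> V=0 FIRE
t=6: input=3 -> V=0 FIRE
t=7: input=1 -> V=8
t=8: input=5 -> V=0 FIRE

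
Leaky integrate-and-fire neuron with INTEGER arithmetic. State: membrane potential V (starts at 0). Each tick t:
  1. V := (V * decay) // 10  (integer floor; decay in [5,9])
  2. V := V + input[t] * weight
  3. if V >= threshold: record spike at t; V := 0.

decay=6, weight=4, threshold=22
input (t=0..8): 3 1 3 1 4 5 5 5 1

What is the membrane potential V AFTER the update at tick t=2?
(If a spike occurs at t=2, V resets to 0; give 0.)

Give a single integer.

Answer: 18

Derivation:
t=0: input=3 -> V=12
t=1: input=1 -> V=11
t=2: input=3 -> V=18
t=3: input=1 -> V=14
t=4: input=4 -> V=0 FIRE
t=5: input=5 -> V=20
t=6: input=5 -> V=0 FIRE
t=7: input=5 -> V=20
t=8: input=1 -> V=16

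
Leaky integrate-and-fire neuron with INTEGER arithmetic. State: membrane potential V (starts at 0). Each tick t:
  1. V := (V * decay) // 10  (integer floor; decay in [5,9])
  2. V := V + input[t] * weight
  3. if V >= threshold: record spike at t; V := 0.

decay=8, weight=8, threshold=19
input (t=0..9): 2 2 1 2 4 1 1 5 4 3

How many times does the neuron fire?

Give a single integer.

Answer: 6

Derivation:
t=0: input=2 -> V=16
t=1: input=2 -> V=0 FIRE
t=2: input=1 -> V=8
t=3: input=2 -> V=0 FIRE
t=4: input=4 -> V=0 FIRE
t=5: input=1 -> V=8
t=6: input=1 -> V=14
t=7: input=5 -> V=0 FIRE
t=8: input=4 -> V=0 FIRE
t=9: input=3 -> V=0 FIRE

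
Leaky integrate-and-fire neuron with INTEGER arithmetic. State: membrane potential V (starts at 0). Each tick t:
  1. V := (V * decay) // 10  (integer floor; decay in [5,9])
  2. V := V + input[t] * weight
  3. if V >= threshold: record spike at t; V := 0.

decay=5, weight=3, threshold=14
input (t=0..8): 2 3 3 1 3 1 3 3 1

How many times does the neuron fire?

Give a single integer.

t=0: input=2 -> V=6
t=1: input=3 -> V=12
t=2: input=3 -> V=0 FIRE
t=3: input=1 -> V=3
t=4: input=3 -> V=10
t=5: input=1 -> V=8
t=6: input=3 -> V=13
t=7: input=3 -> V=0 FIRE
t=8: input=1 -> V=3

Answer: 2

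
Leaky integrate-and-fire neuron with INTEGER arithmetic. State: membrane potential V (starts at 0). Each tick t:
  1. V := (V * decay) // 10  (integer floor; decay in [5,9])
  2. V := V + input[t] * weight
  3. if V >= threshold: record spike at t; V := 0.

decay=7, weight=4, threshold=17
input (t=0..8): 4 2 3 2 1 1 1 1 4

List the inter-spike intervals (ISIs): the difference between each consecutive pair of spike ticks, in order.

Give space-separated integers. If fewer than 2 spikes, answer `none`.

t=0: input=4 -> V=16
t=1: input=2 -> V=0 FIRE
t=2: input=3 -> V=12
t=3: input=2 -> V=16
t=4: input=1 -> V=15
t=5: input=1 -> V=14
t=6: input=1 -> V=13
t=7: input=1 -> V=13
t=8: input=4 -> V=0 FIRE

Answer: 7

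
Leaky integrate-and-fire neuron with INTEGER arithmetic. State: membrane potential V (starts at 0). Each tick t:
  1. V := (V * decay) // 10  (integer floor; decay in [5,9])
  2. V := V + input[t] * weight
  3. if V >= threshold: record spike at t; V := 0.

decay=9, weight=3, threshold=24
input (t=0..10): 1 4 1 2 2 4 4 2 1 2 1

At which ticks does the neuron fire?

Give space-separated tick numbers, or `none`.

t=0: input=1 -> V=3
t=1: input=4 -> V=14
t=2: input=1 -> V=15
t=3: input=2 -> V=19
t=4: input=2 -> V=23
t=5: input=4 -> V=0 FIRE
t=6: input=4 -> V=12
t=7: input=2 -> V=16
t=8: input=1 -> V=17
t=9: input=2 -> V=21
t=10: input=1 -> V=21

Answer: 5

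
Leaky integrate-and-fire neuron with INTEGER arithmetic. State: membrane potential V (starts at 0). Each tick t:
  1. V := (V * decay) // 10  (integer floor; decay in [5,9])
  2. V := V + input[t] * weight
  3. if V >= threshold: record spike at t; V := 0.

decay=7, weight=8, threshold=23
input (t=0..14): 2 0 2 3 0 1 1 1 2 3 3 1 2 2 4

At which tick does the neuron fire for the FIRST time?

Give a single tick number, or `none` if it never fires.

t=0: input=2 -> V=16
t=1: input=0 -> V=11
t=2: input=2 -> V=0 FIRE
t=3: input=3 -> V=0 FIRE
t=4: input=0 -> V=0
t=5: input=1 -> V=8
t=6: input=1 -> V=13
t=7: input=1 -> V=17
t=8: input=2 -> V=0 FIRE
t=9: input=3 -> V=0 FIRE
t=10: input=3 -> V=0 FIRE
t=11: input=1 -> V=8
t=12: input=2 -> V=21
t=13: input=2 -> V=0 FIRE
t=14: input=4 -> V=0 FIRE

Answer: 2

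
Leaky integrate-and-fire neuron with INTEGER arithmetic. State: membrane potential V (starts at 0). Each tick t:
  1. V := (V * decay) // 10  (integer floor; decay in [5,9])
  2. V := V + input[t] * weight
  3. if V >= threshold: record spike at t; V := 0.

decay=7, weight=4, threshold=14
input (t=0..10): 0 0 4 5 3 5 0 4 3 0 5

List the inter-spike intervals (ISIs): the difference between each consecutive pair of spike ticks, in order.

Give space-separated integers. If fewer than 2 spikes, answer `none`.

Answer: 1 2 2 3

Derivation:
t=0: input=0 -> V=0
t=1: input=0 -> V=0
t=2: input=4 -> V=0 FIRE
t=3: input=5 -> V=0 FIRE
t=4: input=3 -> V=12
t=5: input=5 -> V=0 FIRE
t=6: input=0 -> V=0
t=7: input=4 -> V=0 FIRE
t=8: input=3 -> V=12
t=9: input=0 -> V=8
t=10: input=5 -> V=0 FIRE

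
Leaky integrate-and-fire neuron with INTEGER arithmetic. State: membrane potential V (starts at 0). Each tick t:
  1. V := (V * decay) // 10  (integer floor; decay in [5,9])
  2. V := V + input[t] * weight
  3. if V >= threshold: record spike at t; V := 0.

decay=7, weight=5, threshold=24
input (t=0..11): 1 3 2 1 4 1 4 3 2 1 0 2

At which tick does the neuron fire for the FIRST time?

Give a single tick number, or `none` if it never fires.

t=0: input=1 -> V=5
t=1: input=3 -> V=18
t=2: input=2 -> V=22
t=3: input=1 -> V=20
t=4: input=4 -> V=0 FIRE
t=5: input=1 -> V=5
t=6: input=4 -> V=23
t=7: input=3 -> V=0 FIRE
t=8: input=2 -> V=10
t=9: input=1 -> V=12
t=10: input=0 -> V=8
t=11: input=2 -> V=15

Answer: 4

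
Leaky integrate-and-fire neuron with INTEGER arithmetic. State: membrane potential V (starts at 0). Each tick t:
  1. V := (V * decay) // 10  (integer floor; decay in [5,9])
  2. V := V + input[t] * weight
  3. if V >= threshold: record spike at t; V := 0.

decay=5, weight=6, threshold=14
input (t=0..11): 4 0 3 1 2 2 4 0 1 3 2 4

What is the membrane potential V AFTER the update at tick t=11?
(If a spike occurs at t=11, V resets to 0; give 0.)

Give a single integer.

Answer: 0

Derivation:
t=0: input=4 -> V=0 FIRE
t=1: input=0 -> V=0
t=2: input=3 -> V=0 FIRE
t=3: input=1 -> V=6
t=4: input=2 -> V=0 FIRE
t=5: input=2 -> V=12
t=6: input=4 -> V=0 FIRE
t=7: input=0 -> V=0
t=8: input=1 -> V=6
t=9: input=3 -> V=0 FIRE
t=10: input=2 -> V=12
t=11: input=4 -> V=0 FIRE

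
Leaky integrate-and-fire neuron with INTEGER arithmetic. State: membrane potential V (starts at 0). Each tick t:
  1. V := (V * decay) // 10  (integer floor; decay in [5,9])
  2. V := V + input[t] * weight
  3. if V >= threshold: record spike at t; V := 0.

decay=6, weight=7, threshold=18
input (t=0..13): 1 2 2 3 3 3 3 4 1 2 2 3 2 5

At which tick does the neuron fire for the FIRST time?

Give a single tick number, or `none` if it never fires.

Answer: 1

Derivation:
t=0: input=1 -> V=7
t=1: input=2 -> V=0 FIRE
t=2: input=2 -> V=14
t=3: input=3 -> V=0 FIRE
t=4: input=3 -> V=0 FIRE
t=5: input=3 -> V=0 FIRE
t=6: input=3 -> V=0 FIRE
t=7: input=4 -> V=0 FIRE
t=8: input=1 -> V=7
t=9: input=2 -> V=0 FIRE
t=10: input=2 -> V=14
t=11: input=3 -> V=0 FIRE
t=12: input=2 -> V=14
t=13: input=5 -> V=0 FIRE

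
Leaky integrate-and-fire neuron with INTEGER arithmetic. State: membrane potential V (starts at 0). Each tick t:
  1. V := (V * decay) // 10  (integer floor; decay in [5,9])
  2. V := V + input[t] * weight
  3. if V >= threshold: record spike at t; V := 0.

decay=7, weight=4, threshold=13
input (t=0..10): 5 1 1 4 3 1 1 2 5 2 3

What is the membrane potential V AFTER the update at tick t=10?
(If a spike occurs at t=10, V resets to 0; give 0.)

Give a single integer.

t=0: input=5 -> V=0 FIRE
t=1: input=1 -> V=4
t=2: input=1 -> V=6
t=3: input=4 -> V=0 FIRE
t=4: input=3 -> V=12
t=5: input=1 -> V=12
t=6: input=1 -> V=12
t=7: input=2 -> V=0 FIRE
t=8: input=5 -> V=0 FIRE
t=9: input=2 -> V=8
t=10: input=3 -> V=0 FIRE

Answer: 0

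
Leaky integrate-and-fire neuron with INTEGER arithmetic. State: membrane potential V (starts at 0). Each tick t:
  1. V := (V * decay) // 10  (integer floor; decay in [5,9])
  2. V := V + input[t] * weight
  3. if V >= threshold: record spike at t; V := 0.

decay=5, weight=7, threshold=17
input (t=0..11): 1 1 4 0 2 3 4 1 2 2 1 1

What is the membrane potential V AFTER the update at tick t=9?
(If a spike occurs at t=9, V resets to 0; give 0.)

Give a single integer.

Answer: 14

Derivation:
t=0: input=1 -> V=7
t=1: input=1 -> V=10
t=2: input=4 -> V=0 FIRE
t=3: input=0 -> V=0
t=4: input=2 -> V=14
t=5: input=3 -> V=0 FIRE
t=6: input=4 -> V=0 FIRE
t=7: input=1 -> V=7
t=8: input=2 -> V=0 FIRE
t=9: input=2 -> V=14
t=10: input=1 -> V=14
t=11: input=1 -> V=14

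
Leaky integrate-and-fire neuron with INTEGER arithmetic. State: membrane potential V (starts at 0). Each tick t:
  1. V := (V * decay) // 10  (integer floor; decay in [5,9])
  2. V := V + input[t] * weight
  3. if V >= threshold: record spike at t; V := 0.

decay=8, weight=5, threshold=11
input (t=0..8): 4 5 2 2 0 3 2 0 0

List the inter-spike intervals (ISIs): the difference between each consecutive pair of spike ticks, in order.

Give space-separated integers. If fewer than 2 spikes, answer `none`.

t=0: input=4 -> V=0 FIRE
t=1: input=5 -> V=0 FIRE
t=2: input=2 -> V=10
t=3: input=2 -> V=0 FIRE
t=4: input=0 -> V=0
t=5: input=3 -> V=0 FIRE
t=6: input=2 -> V=10
t=7: input=0 -> V=8
t=8: input=0 -> V=6

Answer: 1 2 2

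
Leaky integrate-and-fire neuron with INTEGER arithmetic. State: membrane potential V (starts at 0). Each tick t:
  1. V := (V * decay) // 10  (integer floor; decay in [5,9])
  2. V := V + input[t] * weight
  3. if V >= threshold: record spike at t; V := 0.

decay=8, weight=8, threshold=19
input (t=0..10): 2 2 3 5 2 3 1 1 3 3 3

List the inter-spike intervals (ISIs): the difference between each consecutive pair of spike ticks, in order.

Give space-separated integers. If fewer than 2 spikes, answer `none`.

t=0: input=2 -> V=16
t=1: input=2 -> V=0 FIRE
t=2: input=3 -> V=0 FIRE
t=3: input=5 -> V=0 FIRE
t=4: input=2 -> V=16
t=5: input=3 -> V=0 FIRE
t=6: input=1 -> V=8
t=7: input=1 -> V=14
t=8: input=3 -> V=0 FIRE
t=9: input=3 -> V=0 FIRE
t=10: input=3 -> V=0 FIRE

Answer: 1 1 2 3 1 1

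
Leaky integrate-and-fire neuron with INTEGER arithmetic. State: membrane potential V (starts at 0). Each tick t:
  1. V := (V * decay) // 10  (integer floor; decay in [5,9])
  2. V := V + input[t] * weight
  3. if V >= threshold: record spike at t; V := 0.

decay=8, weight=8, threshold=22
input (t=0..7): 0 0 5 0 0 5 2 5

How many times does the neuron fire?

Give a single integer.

Answer: 3

Derivation:
t=0: input=0 -> V=0
t=1: input=0 -> V=0
t=2: input=5 -> V=0 FIRE
t=3: input=0 -> V=0
t=4: input=0 -> V=0
t=5: input=5 -> V=0 FIRE
t=6: input=2 -> V=16
t=7: input=5 -> V=0 FIRE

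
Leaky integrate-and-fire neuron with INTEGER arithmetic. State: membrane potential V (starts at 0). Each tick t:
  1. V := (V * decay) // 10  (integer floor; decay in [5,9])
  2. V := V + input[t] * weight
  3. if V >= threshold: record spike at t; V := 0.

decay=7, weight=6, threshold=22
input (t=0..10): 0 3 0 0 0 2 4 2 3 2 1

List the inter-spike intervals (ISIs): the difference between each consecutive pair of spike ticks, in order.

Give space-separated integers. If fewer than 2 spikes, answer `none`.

t=0: input=0 -> V=0
t=1: input=3 -> V=18
t=2: input=0 -> V=12
t=3: input=0 -> V=8
t=4: input=0 -> V=5
t=5: input=2 -> V=15
t=6: input=4 -> V=0 FIRE
t=7: input=2 -> V=12
t=8: input=3 -> V=0 FIRE
t=9: input=2 -> V=12
t=10: input=1 -> V=14

Answer: 2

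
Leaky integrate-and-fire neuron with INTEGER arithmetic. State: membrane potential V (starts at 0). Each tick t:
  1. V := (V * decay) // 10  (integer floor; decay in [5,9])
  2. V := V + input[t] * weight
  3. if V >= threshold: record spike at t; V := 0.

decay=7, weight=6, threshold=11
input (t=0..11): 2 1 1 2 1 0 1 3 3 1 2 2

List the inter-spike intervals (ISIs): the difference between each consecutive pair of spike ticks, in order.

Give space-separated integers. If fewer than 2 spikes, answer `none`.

t=0: input=2 -> V=0 FIRE
t=1: input=1 -> V=6
t=2: input=1 -> V=10
t=3: input=2 -> V=0 FIRE
t=4: input=1 -> V=6
t=5: input=0 -> V=4
t=6: input=1 -> V=8
t=7: input=3 -> V=0 FIRE
t=8: input=3 -> V=0 FIRE
t=9: input=1 -> V=6
t=10: input=2 -> V=0 FIRE
t=11: input=2 -> V=0 FIRE

Answer: 3 4 1 2 1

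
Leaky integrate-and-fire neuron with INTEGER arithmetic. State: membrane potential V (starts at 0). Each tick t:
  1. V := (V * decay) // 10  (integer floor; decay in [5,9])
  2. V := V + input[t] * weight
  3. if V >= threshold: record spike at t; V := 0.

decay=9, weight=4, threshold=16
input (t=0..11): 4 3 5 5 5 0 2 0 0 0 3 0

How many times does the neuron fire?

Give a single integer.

t=0: input=4 -> V=0 FIRE
t=1: input=3 -> V=12
t=2: input=5 -> V=0 FIRE
t=3: input=5 -> V=0 FIRE
t=4: input=5 -> V=0 FIRE
t=5: input=0 -> V=0
t=6: input=2 -> V=8
t=7: input=0 -> V=7
t=8: input=0 -> V=6
t=9: input=0 -> V=5
t=10: input=3 -> V=0 FIRE
t=11: input=0 -> V=0

Answer: 5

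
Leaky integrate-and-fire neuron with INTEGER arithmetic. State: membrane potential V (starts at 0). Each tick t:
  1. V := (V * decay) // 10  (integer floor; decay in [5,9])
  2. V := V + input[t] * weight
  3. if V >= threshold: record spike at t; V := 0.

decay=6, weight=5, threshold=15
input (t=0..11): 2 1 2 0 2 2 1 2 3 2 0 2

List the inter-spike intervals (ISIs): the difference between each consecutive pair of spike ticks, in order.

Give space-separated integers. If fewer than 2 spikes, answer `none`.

t=0: input=2 -> V=10
t=1: input=1 -> V=11
t=2: input=2 -> V=0 FIRE
t=3: input=0 -> V=0
t=4: input=2 -> V=10
t=5: input=2 -> V=0 FIRE
t=6: input=1 -> V=5
t=7: input=2 -> V=13
t=8: input=3 -> V=0 FIRE
t=9: input=2 -> V=10
t=10: input=0 -> V=6
t=11: input=2 -> V=13

Answer: 3 3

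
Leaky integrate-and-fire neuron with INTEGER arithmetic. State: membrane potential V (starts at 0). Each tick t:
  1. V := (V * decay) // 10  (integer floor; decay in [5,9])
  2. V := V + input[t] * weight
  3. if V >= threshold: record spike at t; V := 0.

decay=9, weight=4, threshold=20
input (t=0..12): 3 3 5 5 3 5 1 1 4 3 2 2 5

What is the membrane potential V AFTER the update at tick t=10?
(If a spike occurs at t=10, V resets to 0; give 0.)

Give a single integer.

Answer: 18

Derivation:
t=0: input=3 -> V=12
t=1: input=3 -> V=0 FIRE
t=2: input=5 -> V=0 FIRE
t=3: input=5 -> V=0 FIRE
t=4: input=3 -> V=12
t=5: input=5 -> V=0 FIRE
t=6: input=1 -> V=4
t=7: input=1 -> V=7
t=8: input=4 -> V=0 FIRE
t=9: input=3 -> V=12
t=10: input=2 -> V=18
t=11: input=2 -> V=0 FIRE
t=12: input=5 -> V=0 FIRE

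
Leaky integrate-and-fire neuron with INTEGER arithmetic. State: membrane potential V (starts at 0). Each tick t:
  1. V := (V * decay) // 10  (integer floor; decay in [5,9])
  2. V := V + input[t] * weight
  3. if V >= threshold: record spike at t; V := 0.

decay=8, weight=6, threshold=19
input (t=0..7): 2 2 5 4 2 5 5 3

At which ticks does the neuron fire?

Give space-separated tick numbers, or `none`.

Answer: 1 2 3 5 6

Derivation:
t=0: input=2 -> V=12
t=1: input=2 -> V=0 FIRE
t=2: input=5 -> V=0 FIRE
t=3: input=4 -> V=0 FIRE
t=4: input=2 -> V=12
t=5: input=5 -> V=0 FIRE
t=6: input=5 -> V=0 FIRE
t=7: input=3 -> V=18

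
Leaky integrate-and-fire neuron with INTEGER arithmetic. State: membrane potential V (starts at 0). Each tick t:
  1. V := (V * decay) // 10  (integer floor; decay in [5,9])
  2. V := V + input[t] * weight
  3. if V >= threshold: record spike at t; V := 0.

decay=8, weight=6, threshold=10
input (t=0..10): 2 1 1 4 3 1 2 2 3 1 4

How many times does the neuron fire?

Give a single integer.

t=0: input=2 -> V=0 FIRE
t=1: input=1 -> V=6
t=2: input=1 -> V=0 FIRE
t=3: input=4 -> V=0 FIRE
t=4: input=3 -> V=0 FIRE
t=5: input=1 -> V=6
t=6: input=2 -> V=0 FIRE
t=7: input=2 -> V=0 FIRE
t=8: input=3 -> V=0 FIRE
t=9: input=1 -> V=6
t=10: input=4 -> V=0 FIRE

Answer: 8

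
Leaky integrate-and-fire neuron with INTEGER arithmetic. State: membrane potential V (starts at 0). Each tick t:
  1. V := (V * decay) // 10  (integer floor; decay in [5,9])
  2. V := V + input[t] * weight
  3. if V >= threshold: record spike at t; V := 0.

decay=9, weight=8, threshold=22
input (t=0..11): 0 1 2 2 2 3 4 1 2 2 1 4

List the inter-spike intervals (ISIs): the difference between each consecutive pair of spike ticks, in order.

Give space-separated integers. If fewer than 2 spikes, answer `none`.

t=0: input=0 -> V=0
t=1: input=1 -> V=8
t=2: input=2 -> V=0 FIRE
t=3: input=2 -> V=16
t=4: input=2 -> V=0 FIRE
t=5: input=3 -> V=0 FIRE
t=6: input=4 -> V=0 FIRE
t=7: input=1 -> V=8
t=8: input=2 -> V=0 FIRE
t=9: input=2 -> V=16
t=10: input=1 -> V=0 FIRE
t=11: input=4 -> V=0 FIRE

Answer: 2 1 1 2 2 1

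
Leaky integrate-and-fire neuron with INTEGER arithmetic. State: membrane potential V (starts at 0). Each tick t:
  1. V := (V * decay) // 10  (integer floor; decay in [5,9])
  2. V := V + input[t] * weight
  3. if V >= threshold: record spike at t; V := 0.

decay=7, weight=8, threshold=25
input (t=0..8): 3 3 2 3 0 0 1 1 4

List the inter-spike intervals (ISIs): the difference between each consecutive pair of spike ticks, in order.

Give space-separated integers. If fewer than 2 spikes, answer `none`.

Answer: 2 5

Derivation:
t=0: input=3 -> V=24
t=1: input=3 -> V=0 FIRE
t=2: input=2 -> V=16
t=3: input=3 -> V=0 FIRE
t=4: input=0 -> V=0
t=5: input=0 -> V=0
t=6: input=1 -> V=8
t=7: input=1 -> V=13
t=8: input=4 -> V=0 FIRE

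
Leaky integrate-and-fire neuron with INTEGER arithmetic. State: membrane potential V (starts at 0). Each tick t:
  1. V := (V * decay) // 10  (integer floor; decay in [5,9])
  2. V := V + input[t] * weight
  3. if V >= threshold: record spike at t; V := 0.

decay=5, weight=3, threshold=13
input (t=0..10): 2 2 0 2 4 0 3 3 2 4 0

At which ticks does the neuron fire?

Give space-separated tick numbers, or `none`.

t=0: input=2 -> V=6
t=1: input=2 -> V=9
t=2: input=0 -> V=4
t=3: input=2 -> V=8
t=4: input=4 -> V=0 FIRE
t=5: input=0 -> V=0
t=6: input=3 -> V=9
t=7: input=3 -> V=0 FIRE
t=8: input=2 -> V=6
t=9: input=4 -> V=0 FIRE
t=10: input=0 -> V=0

Answer: 4 7 9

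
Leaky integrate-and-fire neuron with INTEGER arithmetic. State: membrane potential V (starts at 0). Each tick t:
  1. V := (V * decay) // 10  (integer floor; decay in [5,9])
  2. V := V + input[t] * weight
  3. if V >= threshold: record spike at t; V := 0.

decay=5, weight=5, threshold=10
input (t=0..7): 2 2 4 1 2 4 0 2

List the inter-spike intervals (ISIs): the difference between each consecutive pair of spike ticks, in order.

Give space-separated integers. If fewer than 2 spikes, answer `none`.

t=0: input=2 -> V=0 FIRE
t=1: input=2 -> V=0 FIRE
t=2: input=4 -> V=0 FIRE
t=3: input=1 -> V=5
t=4: input=2 -> V=0 FIRE
t=5: input=4 -> V=0 FIRE
t=6: input=0 -> V=0
t=7: input=2 -> V=0 FIRE

Answer: 1 1 2 1 2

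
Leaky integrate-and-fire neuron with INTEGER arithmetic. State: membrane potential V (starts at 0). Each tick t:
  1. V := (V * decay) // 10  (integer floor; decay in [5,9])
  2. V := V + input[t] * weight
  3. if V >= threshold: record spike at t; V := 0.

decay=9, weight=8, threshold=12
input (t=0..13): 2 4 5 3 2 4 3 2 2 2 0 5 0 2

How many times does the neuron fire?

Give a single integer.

t=0: input=2 -> V=0 FIRE
t=1: input=4 -> V=0 FIRE
t=2: input=5 -> V=0 FIRE
t=3: input=3 -> V=0 FIRE
t=4: input=2 -> V=0 FIRE
t=5: input=4 -> V=0 FIRE
t=6: input=3 -> V=0 FIRE
t=7: input=2 -> V=0 FIRE
t=8: input=2 -> V=0 FIRE
t=9: input=2 -> V=0 FIRE
t=10: input=0 -> V=0
t=11: input=5 -> V=0 FIRE
t=12: input=0 -> V=0
t=13: input=2 -> V=0 FIRE

Answer: 12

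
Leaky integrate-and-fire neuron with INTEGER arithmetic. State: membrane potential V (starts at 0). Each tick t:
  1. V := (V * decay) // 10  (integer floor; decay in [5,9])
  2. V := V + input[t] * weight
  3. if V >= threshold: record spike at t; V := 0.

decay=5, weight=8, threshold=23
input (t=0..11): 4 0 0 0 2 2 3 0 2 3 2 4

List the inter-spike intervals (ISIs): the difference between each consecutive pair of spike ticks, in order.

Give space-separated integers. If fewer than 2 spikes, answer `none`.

Answer: 5 1 3 2

Derivation:
t=0: input=4 -> V=0 FIRE
t=1: input=0 -> V=0
t=2: input=0 -> V=0
t=3: input=0 -> V=0
t=4: input=2 -> V=16
t=5: input=2 -> V=0 FIRE
t=6: input=3 -> V=0 FIRE
t=7: input=0 -> V=0
t=8: input=2 -> V=16
t=9: input=3 -> V=0 FIRE
t=10: input=2 -> V=16
t=11: input=4 -> V=0 FIRE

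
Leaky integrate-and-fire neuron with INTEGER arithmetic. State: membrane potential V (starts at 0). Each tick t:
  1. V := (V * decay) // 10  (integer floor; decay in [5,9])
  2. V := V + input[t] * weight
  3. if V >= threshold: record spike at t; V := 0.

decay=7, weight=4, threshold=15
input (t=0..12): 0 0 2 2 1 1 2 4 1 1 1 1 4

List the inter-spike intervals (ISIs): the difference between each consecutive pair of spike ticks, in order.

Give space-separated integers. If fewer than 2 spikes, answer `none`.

Answer: 1 5

Derivation:
t=0: input=0 -> V=0
t=1: input=0 -> V=0
t=2: input=2 -> V=8
t=3: input=2 -> V=13
t=4: input=1 -> V=13
t=5: input=1 -> V=13
t=6: input=2 -> V=0 FIRE
t=7: input=4 -> V=0 FIRE
t=8: input=1 -> V=4
t=9: input=1 -> V=6
t=10: input=1 -> V=8
t=11: input=1 -> V=9
t=12: input=4 -> V=0 FIRE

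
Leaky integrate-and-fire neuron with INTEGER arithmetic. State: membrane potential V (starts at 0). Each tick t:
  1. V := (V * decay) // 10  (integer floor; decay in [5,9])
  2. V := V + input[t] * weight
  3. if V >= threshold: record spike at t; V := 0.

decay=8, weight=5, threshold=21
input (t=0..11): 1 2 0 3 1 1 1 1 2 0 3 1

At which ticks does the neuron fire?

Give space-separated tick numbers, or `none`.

t=0: input=1 -> V=5
t=1: input=2 -> V=14
t=2: input=0 -> V=11
t=3: input=3 -> V=0 FIRE
t=4: input=1 -> V=5
t=5: input=1 -> V=9
t=6: input=1 -> V=12
t=7: input=1 -> V=14
t=8: input=2 -> V=0 FIRE
t=9: input=0 -> V=0
t=10: input=3 -> V=15
t=11: input=1 -> V=17

Answer: 3 8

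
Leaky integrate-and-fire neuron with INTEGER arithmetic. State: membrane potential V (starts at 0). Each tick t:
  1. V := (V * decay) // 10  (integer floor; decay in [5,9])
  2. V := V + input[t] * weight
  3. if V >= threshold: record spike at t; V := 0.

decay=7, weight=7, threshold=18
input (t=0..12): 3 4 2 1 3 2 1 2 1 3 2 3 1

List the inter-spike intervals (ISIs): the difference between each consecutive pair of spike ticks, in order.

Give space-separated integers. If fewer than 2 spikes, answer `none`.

t=0: input=3 -> V=0 FIRE
t=1: input=4 -> V=0 FIRE
t=2: input=2 -> V=14
t=3: input=1 -> V=16
t=4: input=3 -> V=0 FIRE
t=5: input=2 -> V=14
t=6: input=1 -> V=16
t=7: input=2 -> V=0 FIRE
t=8: input=1 -> V=7
t=9: input=3 -> V=0 FIRE
t=10: input=2 -> V=14
t=11: input=3 -> V=0 FIRE
t=12: input=1 -> V=7

Answer: 1 3 3 2 2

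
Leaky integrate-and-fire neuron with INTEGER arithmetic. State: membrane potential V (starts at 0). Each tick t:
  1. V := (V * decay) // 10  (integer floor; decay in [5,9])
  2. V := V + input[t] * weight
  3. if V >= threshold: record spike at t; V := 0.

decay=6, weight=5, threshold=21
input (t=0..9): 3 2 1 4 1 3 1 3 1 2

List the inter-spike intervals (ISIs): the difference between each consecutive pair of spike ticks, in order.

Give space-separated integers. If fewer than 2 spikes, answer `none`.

Answer: 4

Derivation:
t=0: input=3 -> V=15
t=1: input=2 -> V=19
t=2: input=1 -> V=16
t=3: input=4 -> V=0 FIRE
t=4: input=1 -> V=5
t=5: input=3 -> V=18
t=6: input=1 -> V=15
t=7: input=3 -> V=0 FIRE
t=8: input=1 -> V=5
t=9: input=2 -> V=13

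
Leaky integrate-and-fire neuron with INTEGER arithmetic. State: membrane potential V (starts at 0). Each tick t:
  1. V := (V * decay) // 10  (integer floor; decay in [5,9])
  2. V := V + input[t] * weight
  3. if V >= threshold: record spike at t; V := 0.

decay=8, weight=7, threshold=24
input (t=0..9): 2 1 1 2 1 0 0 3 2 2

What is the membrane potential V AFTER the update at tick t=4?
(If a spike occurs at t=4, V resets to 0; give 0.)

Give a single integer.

t=0: input=2 -> V=14
t=1: input=1 -> V=18
t=2: input=1 -> V=21
t=3: input=2 -> V=0 FIRE
t=4: input=1 -> V=7
t=5: input=0 -> V=5
t=6: input=0 -> V=4
t=7: input=3 -> V=0 FIRE
t=8: input=2 -> V=14
t=9: input=2 -> V=0 FIRE

Answer: 7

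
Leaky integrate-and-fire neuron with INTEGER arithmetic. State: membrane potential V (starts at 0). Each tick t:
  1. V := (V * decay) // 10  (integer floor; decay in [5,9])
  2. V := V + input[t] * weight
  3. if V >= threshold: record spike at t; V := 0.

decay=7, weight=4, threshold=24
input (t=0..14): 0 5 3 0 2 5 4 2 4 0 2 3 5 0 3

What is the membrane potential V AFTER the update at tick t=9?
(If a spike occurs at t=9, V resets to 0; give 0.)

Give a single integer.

t=0: input=0 -> V=0
t=1: input=5 -> V=20
t=2: input=3 -> V=0 FIRE
t=3: input=0 -> V=0
t=4: input=2 -> V=8
t=5: input=5 -> V=0 FIRE
t=6: input=4 -> V=16
t=7: input=2 -> V=19
t=8: input=4 -> V=0 FIRE
t=9: input=0 -> V=0
t=10: input=2 -> V=8
t=11: input=3 -> V=17
t=12: input=5 -> V=0 FIRE
t=13: input=0 -> V=0
t=14: input=3 -> V=12

Answer: 0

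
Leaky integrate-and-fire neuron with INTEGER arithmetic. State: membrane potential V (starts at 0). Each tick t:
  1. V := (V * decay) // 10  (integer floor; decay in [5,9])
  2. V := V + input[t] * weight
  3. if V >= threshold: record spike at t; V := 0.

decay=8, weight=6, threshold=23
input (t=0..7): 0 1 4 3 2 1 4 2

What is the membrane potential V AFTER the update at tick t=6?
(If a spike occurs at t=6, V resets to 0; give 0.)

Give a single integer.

t=0: input=0 -> V=0
t=1: input=1 -> V=6
t=2: input=4 -> V=0 FIRE
t=3: input=3 -> V=18
t=4: input=2 -> V=0 FIRE
t=5: input=1 -> V=6
t=6: input=4 -> V=0 FIRE
t=7: input=2 -> V=12

Answer: 0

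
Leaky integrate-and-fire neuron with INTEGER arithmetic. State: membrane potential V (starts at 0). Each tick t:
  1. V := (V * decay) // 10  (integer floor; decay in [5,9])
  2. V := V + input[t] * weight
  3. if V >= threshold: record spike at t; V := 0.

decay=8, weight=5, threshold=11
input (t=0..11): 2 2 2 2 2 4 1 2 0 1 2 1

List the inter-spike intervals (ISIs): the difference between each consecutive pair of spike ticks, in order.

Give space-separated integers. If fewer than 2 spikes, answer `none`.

t=0: input=2 -> V=10
t=1: input=2 -> V=0 FIRE
t=2: input=2 -> V=10
t=3: input=2 -> V=0 FIRE
t=4: input=2 -> V=10
t=5: input=4 -> V=0 FIRE
t=6: input=1 -> V=5
t=7: input=2 -> V=0 FIRE
t=8: input=0 -> V=0
t=9: input=1 -> V=5
t=10: input=2 -> V=0 FIRE
t=11: input=1 -> V=5

Answer: 2 2 2 3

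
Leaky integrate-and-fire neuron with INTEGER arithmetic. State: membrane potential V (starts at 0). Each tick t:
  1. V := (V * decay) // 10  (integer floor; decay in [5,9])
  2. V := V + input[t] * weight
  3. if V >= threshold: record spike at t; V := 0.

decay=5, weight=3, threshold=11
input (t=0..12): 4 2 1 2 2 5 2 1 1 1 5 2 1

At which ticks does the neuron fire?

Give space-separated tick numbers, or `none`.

t=0: input=4 -> V=0 FIRE
t=1: input=2 -> V=6
t=2: input=1 -> V=6
t=3: input=2 -> V=9
t=4: input=2 -> V=10
t=5: input=5 -> V=0 FIRE
t=6: input=2 -> V=6
t=7: input=1 -> V=6
t=8: input=1 -> V=6
t=9: input=1 -> V=6
t=10: input=5 -> V=0 FIRE
t=11: input=2 -> V=6
t=12: input=1 -> V=6

Answer: 0 5 10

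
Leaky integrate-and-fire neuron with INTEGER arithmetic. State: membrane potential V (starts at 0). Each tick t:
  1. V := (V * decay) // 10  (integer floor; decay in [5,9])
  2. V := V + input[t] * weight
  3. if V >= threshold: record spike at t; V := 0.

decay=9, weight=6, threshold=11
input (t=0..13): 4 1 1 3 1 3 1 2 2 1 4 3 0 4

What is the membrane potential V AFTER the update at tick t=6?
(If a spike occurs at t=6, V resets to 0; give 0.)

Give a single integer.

Answer: 6

Derivation:
t=0: input=4 -> V=0 FIRE
t=1: input=1 -> V=6
t=2: input=1 -> V=0 FIRE
t=3: input=3 -> V=0 FIRE
t=4: input=1 -> V=6
t=5: input=3 -> V=0 FIRE
t=6: input=1 -> V=6
t=7: input=2 -> V=0 FIRE
t=8: input=2 -> V=0 FIRE
t=9: input=1 -> V=6
t=10: input=4 -> V=0 FIRE
t=11: input=3 -> V=0 FIRE
t=12: input=0 -> V=0
t=13: input=4 -> V=0 FIRE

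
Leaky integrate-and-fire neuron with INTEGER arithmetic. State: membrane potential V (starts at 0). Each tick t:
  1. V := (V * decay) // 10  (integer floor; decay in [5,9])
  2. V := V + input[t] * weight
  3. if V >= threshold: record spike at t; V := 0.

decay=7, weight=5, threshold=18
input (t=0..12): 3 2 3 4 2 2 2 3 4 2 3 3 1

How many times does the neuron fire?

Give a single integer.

t=0: input=3 -> V=15
t=1: input=2 -> V=0 FIRE
t=2: input=3 -> V=15
t=3: input=4 -> V=0 FIRE
t=4: input=2 -> V=10
t=5: input=2 -> V=17
t=6: input=2 -> V=0 FIRE
t=7: input=3 -> V=15
t=8: input=4 -> V=0 FIRE
t=9: input=2 -> V=10
t=10: input=3 -> V=0 FIRE
t=11: input=3 -> V=15
t=12: input=1 -> V=15

Answer: 5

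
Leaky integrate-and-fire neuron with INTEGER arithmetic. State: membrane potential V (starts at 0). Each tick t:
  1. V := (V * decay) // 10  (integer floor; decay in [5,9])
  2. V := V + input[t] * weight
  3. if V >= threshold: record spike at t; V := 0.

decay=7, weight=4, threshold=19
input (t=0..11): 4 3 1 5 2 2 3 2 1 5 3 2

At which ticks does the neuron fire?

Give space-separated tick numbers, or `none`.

Answer: 1 3 6 9

Derivation:
t=0: input=4 -> V=16
t=1: input=3 -> V=0 FIRE
t=2: input=1 -> V=4
t=3: input=5 -> V=0 FIRE
t=4: input=2 -> V=8
t=5: input=2 -> V=13
t=6: input=3 -> V=0 FIRE
t=7: input=2 -> V=8
t=8: input=1 -> V=9
t=9: input=5 -> V=0 FIRE
t=10: input=3 -> V=12
t=11: input=2 -> V=16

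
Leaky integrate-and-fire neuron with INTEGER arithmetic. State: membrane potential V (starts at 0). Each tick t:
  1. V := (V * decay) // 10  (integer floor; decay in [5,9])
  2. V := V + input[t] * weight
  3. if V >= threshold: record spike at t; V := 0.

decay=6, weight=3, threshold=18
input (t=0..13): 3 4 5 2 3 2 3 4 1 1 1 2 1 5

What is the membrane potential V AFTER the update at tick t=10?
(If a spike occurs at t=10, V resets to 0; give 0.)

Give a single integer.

t=0: input=3 -> V=9
t=1: input=4 -> V=17
t=2: input=5 -> V=0 FIRE
t=3: input=2 -> V=6
t=4: input=3 -> V=12
t=5: input=2 -> V=13
t=6: input=3 -> V=16
t=7: input=4 -> V=0 FIRE
t=8: input=1 -> V=3
t=9: input=1 -> V=4
t=10: input=1 -> V=5
t=11: input=2 -> V=9
t=12: input=1 -> V=8
t=13: input=5 -> V=0 FIRE

Answer: 5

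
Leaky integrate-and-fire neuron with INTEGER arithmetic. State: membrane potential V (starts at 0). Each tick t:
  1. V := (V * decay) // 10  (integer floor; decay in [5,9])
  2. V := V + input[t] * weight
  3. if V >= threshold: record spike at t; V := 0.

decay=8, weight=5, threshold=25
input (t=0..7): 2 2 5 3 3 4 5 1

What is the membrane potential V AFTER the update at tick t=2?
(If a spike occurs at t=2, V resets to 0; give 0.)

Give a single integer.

Answer: 0

Derivation:
t=0: input=2 -> V=10
t=1: input=2 -> V=18
t=2: input=5 -> V=0 FIRE
t=3: input=3 -> V=15
t=4: input=3 -> V=0 FIRE
t=5: input=4 -> V=20
t=6: input=5 -> V=0 FIRE
t=7: input=1 -> V=5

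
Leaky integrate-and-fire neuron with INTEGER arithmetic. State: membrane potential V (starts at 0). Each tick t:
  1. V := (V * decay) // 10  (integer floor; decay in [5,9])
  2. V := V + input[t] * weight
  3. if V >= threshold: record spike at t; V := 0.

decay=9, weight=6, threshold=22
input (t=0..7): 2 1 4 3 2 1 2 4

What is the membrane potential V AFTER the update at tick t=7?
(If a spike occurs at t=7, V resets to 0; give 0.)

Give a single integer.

t=0: input=2 -> V=12
t=1: input=1 -> V=16
t=2: input=4 -> V=0 FIRE
t=3: input=3 -> V=18
t=4: input=2 -> V=0 FIRE
t=5: input=1 -> V=6
t=6: input=2 -> V=17
t=7: input=4 -> V=0 FIRE

Answer: 0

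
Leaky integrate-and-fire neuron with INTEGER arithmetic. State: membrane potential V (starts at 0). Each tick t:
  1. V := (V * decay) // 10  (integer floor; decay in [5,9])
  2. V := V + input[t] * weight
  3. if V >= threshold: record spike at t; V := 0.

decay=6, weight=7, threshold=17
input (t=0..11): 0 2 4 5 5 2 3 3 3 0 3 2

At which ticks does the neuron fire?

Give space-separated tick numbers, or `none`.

Answer: 2 3 4 6 7 8 10

Derivation:
t=0: input=0 -> V=0
t=1: input=2 -> V=14
t=2: input=4 -> V=0 FIRE
t=3: input=5 -> V=0 FIRE
t=4: input=5 -> V=0 FIRE
t=5: input=2 -> V=14
t=6: input=3 -> V=0 FIRE
t=7: input=3 -> V=0 FIRE
t=8: input=3 -> V=0 FIRE
t=9: input=0 -> V=0
t=10: input=3 -> V=0 FIRE
t=11: input=2 -> V=14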